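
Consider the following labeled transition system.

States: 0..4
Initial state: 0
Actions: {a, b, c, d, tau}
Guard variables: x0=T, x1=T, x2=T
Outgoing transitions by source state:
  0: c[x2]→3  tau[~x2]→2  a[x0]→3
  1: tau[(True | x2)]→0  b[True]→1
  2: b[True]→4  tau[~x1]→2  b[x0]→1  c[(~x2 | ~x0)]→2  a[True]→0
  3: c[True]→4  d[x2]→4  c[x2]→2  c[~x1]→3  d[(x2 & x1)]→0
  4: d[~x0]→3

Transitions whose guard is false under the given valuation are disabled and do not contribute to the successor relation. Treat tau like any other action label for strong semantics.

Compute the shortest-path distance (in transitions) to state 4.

Layered search for 4:
  depth 0: {0}
  depth 1: {3}
  depth 2: {2,4}
depth(4)=2, e.g. a·c

Answer: 2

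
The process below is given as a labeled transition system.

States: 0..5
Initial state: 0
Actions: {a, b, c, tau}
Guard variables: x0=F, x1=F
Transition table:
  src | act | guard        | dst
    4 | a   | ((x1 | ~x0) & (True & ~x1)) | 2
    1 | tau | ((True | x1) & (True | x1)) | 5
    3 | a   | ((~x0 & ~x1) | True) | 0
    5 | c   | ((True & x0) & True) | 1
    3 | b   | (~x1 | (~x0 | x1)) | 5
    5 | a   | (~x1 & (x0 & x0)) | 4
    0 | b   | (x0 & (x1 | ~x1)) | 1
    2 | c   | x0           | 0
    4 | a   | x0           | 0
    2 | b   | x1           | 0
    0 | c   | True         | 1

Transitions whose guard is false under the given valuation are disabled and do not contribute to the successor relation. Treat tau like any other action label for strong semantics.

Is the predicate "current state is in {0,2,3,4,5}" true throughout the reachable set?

Allowed set {0,2,3,4,5}
Reachable = {0,1,5}
  0: ✓
  1: ✗ unsafe
  5: ✓
reach 1 via c — violates

Answer: INVARIANT VIOLATED at state 1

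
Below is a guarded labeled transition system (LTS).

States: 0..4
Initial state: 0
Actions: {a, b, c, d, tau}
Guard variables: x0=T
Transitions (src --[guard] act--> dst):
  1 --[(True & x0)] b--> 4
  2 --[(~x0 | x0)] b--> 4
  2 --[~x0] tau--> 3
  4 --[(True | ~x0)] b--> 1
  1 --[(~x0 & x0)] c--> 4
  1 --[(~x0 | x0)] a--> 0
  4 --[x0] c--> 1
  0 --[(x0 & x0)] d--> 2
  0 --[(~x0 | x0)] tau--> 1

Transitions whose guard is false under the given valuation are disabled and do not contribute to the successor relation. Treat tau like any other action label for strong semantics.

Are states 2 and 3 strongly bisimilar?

Bisimulation quotient by refinement:
  round 0: {{0,1,2,3,4}}
  round 1: {{0},{1},{2},{3},{4}}
stable after 2 split(s): 5 block(s)
class of 2: {2}; class of 3: {3}

Answer: NOT BISIMILAR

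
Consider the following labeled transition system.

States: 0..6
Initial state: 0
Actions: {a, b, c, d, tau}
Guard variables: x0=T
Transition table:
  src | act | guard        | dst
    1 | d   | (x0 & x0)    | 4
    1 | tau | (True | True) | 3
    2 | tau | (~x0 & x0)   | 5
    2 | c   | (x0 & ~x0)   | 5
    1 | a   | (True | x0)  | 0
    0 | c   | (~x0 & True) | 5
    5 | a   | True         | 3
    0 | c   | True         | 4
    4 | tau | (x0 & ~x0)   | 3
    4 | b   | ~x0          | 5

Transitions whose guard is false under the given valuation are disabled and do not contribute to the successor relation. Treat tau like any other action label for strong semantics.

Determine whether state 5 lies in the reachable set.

Answer: UNREACHABLE

Analysis:
5 transition(s) survive guard evaluation.
depth 0: {0}
depth 1: {4}  total {0,4}
R = {0,4}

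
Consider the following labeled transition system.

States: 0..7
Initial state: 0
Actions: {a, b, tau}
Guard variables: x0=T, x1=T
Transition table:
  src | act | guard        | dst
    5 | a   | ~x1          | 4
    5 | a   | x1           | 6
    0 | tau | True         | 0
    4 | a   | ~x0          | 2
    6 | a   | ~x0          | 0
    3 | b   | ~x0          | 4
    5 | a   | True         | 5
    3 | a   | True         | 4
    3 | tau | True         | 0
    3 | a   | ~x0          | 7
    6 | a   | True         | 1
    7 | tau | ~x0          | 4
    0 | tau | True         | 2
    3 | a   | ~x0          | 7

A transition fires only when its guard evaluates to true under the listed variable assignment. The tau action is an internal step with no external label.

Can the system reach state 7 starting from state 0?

Answer: UNREACHABLE

Analysis:
7 transition(s) survive guard evaluation.
L0 = {0}
L1 = {2}  cumulative {0,2}
R = {0,2}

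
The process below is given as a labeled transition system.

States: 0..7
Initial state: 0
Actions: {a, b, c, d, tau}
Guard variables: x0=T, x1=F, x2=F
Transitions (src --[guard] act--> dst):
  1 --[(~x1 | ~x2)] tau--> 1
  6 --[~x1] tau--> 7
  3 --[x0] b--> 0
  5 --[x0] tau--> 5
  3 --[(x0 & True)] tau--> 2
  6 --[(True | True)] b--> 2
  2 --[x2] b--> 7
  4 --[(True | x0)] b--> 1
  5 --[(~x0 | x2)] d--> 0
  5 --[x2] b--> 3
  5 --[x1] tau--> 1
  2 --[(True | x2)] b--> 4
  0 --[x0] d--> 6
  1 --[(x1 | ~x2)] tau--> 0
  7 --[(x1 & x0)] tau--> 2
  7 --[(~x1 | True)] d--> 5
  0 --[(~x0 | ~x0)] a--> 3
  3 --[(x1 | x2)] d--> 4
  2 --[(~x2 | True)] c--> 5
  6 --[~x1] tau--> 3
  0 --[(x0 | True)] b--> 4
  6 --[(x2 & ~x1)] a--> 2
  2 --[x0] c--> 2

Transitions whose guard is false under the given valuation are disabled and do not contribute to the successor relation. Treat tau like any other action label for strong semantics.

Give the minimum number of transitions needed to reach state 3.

Answer: 2

Analysis:
BFS to 3:
  Layer 0: {0}
  Layer 1: {4,6}
  Layer 2: {1,2,3,7}
3 enters at depth 2; path d·tau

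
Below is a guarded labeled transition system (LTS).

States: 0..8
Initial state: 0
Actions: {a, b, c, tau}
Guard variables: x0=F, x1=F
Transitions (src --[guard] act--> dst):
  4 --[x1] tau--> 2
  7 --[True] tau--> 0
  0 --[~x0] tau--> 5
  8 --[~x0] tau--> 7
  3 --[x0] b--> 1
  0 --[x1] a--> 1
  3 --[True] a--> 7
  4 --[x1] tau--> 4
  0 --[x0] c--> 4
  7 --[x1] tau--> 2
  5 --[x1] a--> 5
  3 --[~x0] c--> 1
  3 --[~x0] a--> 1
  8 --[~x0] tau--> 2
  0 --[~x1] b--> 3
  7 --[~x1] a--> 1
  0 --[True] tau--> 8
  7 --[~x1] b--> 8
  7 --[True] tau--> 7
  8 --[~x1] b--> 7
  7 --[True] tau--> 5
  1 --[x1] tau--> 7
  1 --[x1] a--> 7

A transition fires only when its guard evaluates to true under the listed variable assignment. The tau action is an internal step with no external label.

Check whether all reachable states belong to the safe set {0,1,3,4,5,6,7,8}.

Answer: INVARIANT VIOLATED at state 2

Trace:
Allowed set {0,1,3,4,5,6,7,8}
R = {0,1,2,3,5,7,8}
  0: safe
  1: safe
  2: ✗ unsafe
  3: safe
  5: safe
  7: safe
  8: safe
reach 2 via tau·tau — violates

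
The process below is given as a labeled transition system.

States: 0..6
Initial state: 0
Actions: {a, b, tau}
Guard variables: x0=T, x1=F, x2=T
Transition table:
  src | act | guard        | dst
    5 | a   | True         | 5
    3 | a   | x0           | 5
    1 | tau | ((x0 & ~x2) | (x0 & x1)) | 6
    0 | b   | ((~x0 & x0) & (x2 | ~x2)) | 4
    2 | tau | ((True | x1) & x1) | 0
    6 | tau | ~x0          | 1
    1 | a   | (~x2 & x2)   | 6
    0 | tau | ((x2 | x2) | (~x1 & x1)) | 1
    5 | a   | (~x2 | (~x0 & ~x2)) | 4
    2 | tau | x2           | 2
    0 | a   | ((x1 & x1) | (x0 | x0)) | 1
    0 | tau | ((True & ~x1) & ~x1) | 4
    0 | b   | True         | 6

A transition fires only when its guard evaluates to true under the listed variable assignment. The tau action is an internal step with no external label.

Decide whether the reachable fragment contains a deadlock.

Answer: DEADLOCK at state 1

Analysis:
Reachable = {0,1,4,6}
  0: a→1  b→6  tau→1  tau→4  [4 out]
  1: ∅  [deadlock]
  4: ∅  [deadlock]
  6: ∅  [deadlock]
Path to 1: tau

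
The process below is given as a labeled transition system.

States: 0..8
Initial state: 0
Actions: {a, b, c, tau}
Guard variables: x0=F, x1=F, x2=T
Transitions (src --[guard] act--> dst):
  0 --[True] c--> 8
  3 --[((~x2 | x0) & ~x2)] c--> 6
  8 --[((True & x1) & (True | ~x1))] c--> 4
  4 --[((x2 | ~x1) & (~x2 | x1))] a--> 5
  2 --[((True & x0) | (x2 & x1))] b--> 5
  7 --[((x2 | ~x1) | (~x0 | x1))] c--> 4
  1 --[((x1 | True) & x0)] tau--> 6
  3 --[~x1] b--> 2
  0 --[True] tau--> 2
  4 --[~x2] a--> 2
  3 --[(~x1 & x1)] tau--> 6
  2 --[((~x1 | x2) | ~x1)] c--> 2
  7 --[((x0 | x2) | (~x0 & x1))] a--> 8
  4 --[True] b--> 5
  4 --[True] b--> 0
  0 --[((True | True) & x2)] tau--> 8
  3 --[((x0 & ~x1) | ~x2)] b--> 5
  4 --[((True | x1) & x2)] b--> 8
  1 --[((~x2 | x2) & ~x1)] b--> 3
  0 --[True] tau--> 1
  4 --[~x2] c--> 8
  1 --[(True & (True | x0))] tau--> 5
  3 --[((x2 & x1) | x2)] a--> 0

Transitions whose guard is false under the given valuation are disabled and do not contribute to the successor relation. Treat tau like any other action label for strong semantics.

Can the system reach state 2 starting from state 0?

Answer: REACHABLE

Trace:
Guard filter leaves 14 enabled edge(s).
Layer 0: {0}
Layer 1: {1,2,8}  cumulative {0,1,2,8}
Layer 2: {3,5}  cumulative {0,1,2,3,5,8}
Reachable = {0,1,2,3,5,8}
trace reaching 2: tau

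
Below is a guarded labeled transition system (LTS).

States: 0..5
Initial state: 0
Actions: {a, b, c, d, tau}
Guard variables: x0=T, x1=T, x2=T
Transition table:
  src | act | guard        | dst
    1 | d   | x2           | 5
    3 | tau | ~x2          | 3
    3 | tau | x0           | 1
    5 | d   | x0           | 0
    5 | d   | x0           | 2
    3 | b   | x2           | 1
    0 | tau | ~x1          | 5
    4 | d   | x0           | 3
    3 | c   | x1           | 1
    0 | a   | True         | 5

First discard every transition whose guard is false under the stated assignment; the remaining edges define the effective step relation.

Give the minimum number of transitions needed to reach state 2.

Answer: 2

Analysis:
Layered search for 2:
  Layer 0: {0}
  Layer 1: {5}
  Layer 2: {2}
depth(2)=2, e.g. a·d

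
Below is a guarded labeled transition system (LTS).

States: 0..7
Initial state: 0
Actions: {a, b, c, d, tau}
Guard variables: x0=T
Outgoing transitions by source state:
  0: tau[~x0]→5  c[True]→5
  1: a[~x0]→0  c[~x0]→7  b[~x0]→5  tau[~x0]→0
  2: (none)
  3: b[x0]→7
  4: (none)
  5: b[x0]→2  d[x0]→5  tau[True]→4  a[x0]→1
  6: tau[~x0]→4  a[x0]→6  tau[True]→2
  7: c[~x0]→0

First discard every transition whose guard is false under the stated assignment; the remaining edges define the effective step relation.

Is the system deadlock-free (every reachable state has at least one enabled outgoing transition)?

Answer: DEADLOCK at state 1

Trace:
R = {0,1,2,4,5}
  0: c→5  [deg 1]
  1: ∅  [deadlock]
  2: ∅  [deadlock]
  4: ∅  [deadlock]
  5: a→1  b→2  d→5  tau→4  [deg 4]
Path to 1: c·a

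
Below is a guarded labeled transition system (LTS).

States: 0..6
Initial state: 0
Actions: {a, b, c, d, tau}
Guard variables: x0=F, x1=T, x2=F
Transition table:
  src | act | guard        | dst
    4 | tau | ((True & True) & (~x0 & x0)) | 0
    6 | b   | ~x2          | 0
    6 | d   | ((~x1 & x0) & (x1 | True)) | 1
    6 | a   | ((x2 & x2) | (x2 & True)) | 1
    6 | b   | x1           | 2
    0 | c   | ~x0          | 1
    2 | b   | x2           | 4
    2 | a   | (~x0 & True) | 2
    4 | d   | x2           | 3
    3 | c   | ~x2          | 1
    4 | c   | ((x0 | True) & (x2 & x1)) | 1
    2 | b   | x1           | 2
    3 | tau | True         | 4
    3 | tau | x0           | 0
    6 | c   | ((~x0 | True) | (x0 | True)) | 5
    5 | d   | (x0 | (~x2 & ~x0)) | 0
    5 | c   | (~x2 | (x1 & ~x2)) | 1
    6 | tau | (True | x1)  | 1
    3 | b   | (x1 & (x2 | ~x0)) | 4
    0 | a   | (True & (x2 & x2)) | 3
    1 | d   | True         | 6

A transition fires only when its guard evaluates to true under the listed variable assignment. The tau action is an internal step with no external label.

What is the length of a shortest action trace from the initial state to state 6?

Answer: 2

Trace:
BFS to 6:
  L0 = {0}
  L1 = {1}
  L2 = {6}
first hit 6 at d=2 via c·d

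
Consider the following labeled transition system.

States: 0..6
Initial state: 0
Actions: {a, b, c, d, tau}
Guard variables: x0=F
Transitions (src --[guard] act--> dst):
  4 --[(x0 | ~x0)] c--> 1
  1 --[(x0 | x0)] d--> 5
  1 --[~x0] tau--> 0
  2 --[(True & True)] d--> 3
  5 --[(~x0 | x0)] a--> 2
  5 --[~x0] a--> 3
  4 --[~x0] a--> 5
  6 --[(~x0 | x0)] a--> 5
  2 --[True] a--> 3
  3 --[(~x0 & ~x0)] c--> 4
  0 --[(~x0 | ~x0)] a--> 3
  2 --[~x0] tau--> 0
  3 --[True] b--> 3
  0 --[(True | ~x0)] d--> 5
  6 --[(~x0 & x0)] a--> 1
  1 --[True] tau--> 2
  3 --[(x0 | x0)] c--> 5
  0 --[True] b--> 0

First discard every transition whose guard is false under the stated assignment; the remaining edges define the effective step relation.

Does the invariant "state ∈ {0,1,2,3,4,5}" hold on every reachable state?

Inv-set: {0,1,2,3,4,5}
Reachable = {0,1,2,3,4,5}
  0: safe
  1: safe
  2: safe
  3: safe
  4: safe
  5: safe

Answer: INVARIANT HOLDS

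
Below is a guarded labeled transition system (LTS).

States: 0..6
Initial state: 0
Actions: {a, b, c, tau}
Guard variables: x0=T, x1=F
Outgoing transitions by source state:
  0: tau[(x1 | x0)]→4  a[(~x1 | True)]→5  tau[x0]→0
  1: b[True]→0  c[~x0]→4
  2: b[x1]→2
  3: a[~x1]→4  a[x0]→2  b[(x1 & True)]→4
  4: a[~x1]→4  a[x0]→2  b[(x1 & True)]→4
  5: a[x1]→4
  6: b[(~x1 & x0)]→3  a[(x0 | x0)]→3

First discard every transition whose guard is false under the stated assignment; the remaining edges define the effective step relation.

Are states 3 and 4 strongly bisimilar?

Answer: BISIMILAR

Analysis:
Bisimulation quotient by refinement:
  P[0] = {{0,1,2,3,4,5,6}}
  P[1] = {{0},{1},{2,5},{3,4},{6}}
Fixed point at round 2; 5 class(es).
class of 3: {3,4}; class of 4: {3,4}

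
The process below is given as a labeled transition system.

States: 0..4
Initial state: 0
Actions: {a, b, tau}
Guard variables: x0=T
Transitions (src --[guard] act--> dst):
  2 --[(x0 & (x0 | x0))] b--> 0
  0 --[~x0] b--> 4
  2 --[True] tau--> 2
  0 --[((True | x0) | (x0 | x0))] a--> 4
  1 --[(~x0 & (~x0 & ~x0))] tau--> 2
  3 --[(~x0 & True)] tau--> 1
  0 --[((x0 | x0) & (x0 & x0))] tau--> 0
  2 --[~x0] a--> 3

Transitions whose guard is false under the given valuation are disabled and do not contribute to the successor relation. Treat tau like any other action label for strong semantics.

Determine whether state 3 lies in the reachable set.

Answer: UNREACHABLE

Working:
After dropping false guards: 4 live edges.
Layer 0: {0}
Layer 1: {4}  now seen {0,4}
R = {0,4}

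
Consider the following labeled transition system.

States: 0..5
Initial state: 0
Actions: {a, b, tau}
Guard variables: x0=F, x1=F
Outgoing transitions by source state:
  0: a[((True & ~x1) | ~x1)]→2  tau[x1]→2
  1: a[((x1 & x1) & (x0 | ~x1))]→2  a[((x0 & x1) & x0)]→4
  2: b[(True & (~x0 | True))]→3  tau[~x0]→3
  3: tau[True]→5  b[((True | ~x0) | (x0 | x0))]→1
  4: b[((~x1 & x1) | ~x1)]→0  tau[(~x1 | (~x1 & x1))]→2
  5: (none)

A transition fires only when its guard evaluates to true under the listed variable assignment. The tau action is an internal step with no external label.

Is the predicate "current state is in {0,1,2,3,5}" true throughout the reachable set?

Allowed set {0,1,2,3,5}
R = {0,1,2,3,5}
  0: safe
  1: safe
  2: safe
  3: safe
  5: safe

Answer: INVARIANT HOLDS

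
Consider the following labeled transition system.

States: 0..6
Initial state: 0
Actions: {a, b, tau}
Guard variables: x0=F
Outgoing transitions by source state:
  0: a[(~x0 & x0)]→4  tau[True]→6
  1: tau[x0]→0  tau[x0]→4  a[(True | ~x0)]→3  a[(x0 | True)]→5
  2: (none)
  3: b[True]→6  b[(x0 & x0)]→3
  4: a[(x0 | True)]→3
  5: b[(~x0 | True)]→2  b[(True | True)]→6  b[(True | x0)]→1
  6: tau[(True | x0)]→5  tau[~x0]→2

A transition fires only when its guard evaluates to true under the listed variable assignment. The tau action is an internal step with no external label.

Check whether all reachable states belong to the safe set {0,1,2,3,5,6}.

Safe = {0,1,2,3,5,6}
R = {0,1,2,3,5,6}
  0: safe
  1: safe
  2: safe
  3: safe
  5: safe
  6: safe

Answer: INVARIANT HOLDS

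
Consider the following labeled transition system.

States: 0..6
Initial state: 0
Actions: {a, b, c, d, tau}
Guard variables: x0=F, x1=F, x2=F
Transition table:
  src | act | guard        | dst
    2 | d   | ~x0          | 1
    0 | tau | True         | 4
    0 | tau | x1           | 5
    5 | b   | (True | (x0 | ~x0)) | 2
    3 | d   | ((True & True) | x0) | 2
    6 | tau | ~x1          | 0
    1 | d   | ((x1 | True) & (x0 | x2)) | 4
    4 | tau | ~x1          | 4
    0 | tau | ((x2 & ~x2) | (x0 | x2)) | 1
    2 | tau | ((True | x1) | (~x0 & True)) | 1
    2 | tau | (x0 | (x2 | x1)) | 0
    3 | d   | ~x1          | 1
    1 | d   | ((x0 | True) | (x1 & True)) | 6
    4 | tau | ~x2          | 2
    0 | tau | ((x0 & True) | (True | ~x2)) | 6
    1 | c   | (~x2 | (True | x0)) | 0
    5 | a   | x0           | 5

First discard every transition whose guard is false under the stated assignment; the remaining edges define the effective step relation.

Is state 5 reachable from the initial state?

Guard filter leaves 12 enabled edge(s).
depth 0: {0}
depth 1: {4,6}  cumulative {0,4,6}
depth 2: {2}  cumulative {0,2,4,6}
depth 3: {1}  cumulative {0,1,2,4,6}
Reachable = {0,1,2,4,6}

Answer: UNREACHABLE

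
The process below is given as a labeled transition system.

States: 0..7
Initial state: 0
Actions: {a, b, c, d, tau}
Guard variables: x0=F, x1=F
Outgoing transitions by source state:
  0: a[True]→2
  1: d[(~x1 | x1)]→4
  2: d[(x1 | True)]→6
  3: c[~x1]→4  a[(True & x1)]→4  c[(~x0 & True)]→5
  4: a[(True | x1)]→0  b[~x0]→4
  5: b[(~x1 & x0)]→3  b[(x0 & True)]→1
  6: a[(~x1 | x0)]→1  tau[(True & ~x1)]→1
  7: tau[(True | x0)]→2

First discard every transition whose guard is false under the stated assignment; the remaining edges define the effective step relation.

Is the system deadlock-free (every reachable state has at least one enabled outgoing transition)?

Reach set: {0,1,2,4,6}
  0: a→2  [1 exit(s)]
  1: d→4  [1 exit(s)]
  2: d→6  [1 exit(s)]
  4: a→0  b→4  [2 exit(s)]
  6: a→1  tau→1  [2 exit(s)]

Answer: DEADLOCK-FREE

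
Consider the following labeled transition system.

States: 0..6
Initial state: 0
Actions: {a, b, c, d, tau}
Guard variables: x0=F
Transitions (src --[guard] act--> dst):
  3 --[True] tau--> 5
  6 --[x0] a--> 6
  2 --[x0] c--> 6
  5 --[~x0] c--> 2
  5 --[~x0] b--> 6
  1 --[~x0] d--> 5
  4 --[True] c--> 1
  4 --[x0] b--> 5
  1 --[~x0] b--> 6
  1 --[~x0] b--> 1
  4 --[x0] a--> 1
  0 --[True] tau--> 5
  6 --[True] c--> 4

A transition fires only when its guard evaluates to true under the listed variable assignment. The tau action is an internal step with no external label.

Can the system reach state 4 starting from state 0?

Answer: REACHABLE

Analysis:
Guard filter leaves 9 enabled edge(s).
depth 0: {0}
depth 1: {5}  now seen {0,5}
depth 2: {2,6}  now seen {0,2,5,6}
depth 3: {4}  now seen {0,2,4,5,6}
depth 4: {1}  now seen {0,1,2,4,5,6}
Reachable = {0,1,2,4,5,6}
Path to 4: tau·b·c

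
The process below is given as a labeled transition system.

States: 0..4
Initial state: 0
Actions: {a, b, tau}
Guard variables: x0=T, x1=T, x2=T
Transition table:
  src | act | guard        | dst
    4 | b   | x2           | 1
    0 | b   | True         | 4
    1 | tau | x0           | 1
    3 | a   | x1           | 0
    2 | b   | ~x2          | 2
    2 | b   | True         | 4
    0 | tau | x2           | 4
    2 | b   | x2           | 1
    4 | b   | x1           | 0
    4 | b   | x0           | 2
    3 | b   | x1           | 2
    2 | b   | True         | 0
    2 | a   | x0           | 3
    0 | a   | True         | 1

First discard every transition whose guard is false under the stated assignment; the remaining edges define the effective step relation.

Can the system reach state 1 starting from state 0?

Answer: REACHABLE

Working:
Guard filter leaves 13 enabled edge(s).
depth 0: {0}
depth 1: {1,4}  total {0,1,4}
depth 2: {2}  total {0,1,2,4}
depth 3: {3}  total {0,1,2,3,4}
Reachable = {0,1,2,3,4}
Path to 1: a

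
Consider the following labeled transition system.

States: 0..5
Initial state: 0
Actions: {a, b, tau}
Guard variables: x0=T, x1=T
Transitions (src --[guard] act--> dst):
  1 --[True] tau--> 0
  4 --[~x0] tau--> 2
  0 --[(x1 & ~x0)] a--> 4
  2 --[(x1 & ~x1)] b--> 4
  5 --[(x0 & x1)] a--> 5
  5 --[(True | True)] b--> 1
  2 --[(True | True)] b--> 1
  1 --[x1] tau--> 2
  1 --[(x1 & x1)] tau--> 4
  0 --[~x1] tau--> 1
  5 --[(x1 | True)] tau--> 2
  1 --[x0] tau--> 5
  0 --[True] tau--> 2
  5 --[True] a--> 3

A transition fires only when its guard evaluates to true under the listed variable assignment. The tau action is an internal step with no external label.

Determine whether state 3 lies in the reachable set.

Answer: REACHABLE

Analysis:
Guard filter leaves 10 enabled edge(s).
L0 = {0}
L1 = {2}  cumulative {0,2}
L2 = {1}  cumulative {0,1,2}
L3 = {4,5}  cumulative {0,1,2,4,5}
L4 = {3}  cumulative {0,1,2,3,4,5}
R = {0,1,2,3,4,5}
Path to 3: tau·b·tau·a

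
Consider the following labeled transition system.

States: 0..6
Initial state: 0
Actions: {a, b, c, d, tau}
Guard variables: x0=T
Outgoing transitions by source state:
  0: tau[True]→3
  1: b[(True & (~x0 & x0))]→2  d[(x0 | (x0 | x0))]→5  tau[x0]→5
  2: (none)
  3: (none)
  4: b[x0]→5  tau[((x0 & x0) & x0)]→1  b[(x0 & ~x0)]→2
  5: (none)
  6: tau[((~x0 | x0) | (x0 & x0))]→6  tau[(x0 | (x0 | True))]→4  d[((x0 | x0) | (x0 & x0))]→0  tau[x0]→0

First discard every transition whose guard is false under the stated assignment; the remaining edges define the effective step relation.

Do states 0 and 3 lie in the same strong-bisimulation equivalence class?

Refine partition for ~:
  P[0] = {{0,1,2,3,4,5,6}}
  P[1] = {{0},{1,6},{2,3,5},{4}}
  P[2] = {{0},{1},{2,3,5},{4},{6}}
stable after 3 split(s): 5 block(s)
class of 0: {0}; class of 3: {2,3,5}

Answer: NOT BISIMILAR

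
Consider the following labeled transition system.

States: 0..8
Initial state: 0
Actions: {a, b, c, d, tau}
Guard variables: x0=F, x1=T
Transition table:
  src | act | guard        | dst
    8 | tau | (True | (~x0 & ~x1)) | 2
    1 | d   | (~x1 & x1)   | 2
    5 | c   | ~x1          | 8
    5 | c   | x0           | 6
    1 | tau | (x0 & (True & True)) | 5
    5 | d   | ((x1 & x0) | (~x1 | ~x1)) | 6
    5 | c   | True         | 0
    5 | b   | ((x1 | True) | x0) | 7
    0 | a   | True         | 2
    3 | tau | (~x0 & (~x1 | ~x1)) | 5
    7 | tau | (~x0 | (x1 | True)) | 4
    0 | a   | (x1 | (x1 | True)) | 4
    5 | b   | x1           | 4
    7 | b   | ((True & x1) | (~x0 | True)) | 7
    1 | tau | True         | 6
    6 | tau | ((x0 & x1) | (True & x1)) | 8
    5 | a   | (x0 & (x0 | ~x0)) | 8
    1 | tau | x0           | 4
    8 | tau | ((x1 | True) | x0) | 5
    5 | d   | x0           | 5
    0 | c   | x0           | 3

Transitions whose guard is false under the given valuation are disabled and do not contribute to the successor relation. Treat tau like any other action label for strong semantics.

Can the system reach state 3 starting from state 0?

11 transition(s) survive guard evaluation.
depth 0: {0}
depth 1: {2,4}  total {0,2,4}
R = {0,2,4}

Answer: UNREACHABLE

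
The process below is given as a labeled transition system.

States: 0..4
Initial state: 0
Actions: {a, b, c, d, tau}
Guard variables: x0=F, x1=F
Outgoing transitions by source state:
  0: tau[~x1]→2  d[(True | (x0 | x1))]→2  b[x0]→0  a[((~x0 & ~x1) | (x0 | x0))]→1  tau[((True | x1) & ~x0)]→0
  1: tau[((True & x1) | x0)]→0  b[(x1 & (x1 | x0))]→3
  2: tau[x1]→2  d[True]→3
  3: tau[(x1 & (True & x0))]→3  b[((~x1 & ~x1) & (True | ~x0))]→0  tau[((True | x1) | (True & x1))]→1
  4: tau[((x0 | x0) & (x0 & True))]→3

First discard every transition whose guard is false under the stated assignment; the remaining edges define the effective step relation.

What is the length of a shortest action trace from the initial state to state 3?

Answer: 2

Trace:
Layered search for 3:
  Layer 0: {0}
  Layer 1: {1,2}
  Layer 2: {3}
3 enters at depth 2; path d·d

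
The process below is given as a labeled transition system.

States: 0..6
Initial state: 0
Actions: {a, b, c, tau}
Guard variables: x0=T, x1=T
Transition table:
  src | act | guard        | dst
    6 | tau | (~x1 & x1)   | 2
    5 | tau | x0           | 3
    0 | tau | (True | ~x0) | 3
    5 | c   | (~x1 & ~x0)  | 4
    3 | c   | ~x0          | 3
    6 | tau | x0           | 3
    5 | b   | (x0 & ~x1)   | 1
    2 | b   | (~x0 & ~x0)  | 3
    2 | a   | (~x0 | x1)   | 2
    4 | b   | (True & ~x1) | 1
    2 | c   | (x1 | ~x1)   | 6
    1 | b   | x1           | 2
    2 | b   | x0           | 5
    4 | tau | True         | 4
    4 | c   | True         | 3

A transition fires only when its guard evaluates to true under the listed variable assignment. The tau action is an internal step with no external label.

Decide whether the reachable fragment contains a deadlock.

Answer: DEADLOCK at state 3

Analysis:
Reachable = {0,3}
  0: tau→3  [deg 1]
  3: ∅  [deadlock]
trace reaching 3: tau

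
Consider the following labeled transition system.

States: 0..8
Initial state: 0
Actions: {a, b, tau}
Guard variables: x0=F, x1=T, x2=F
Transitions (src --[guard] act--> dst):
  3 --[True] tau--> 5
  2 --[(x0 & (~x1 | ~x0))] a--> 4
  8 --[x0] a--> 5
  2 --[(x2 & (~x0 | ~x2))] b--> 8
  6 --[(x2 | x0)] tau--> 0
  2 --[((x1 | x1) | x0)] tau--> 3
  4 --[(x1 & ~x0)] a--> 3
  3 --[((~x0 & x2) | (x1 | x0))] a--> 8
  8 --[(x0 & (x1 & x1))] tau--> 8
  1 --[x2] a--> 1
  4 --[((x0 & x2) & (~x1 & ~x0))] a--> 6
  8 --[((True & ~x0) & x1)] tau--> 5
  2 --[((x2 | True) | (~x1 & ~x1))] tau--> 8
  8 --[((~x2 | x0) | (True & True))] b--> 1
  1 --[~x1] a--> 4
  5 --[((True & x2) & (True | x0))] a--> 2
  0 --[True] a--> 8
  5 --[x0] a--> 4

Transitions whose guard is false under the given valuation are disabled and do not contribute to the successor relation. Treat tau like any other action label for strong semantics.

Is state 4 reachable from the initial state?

Answer: UNREACHABLE

Working:
Guard filter leaves 8 enabled edge(s).
Layer 0: {0}
Layer 1: {8}  cumulative {0,8}
Layer 2: {1,5}  cumulative {0,1,5,8}
Reach set: {0,1,5,8}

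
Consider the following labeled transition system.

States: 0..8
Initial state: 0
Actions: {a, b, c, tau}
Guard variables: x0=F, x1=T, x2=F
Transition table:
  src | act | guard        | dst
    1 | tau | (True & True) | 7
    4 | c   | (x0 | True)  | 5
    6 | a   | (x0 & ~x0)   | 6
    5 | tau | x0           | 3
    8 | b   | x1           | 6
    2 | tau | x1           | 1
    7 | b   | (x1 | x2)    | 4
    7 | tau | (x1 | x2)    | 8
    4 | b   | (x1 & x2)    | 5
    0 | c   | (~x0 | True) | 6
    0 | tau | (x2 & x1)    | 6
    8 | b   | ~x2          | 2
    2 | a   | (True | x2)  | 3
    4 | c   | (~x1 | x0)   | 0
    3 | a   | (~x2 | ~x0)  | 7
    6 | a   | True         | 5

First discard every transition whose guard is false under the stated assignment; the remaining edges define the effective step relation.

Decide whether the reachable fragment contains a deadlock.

R = {0,5,6}
  0: c→6  [deg 1]
  5: ∅  [STUCK]
  6: a→5  [deg 1]
Path to 5: c·a

Answer: DEADLOCK at state 5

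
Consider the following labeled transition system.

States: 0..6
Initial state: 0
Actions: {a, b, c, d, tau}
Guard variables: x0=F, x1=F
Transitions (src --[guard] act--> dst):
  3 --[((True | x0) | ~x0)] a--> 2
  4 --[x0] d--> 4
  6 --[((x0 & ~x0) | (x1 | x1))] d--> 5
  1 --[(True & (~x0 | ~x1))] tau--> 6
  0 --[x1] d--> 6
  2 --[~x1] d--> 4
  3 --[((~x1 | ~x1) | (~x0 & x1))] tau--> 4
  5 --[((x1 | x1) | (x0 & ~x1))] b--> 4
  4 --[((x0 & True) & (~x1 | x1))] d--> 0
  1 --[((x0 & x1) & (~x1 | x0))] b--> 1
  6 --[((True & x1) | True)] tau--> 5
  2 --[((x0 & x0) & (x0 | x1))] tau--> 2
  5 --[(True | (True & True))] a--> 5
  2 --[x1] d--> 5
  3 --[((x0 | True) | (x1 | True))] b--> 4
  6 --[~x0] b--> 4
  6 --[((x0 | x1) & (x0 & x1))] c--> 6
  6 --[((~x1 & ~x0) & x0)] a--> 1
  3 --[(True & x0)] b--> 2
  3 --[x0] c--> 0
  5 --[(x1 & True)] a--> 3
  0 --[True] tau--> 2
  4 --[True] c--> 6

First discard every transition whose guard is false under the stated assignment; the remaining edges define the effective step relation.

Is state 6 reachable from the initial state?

Answer: REACHABLE

Trace:
Guard filter leaves 10 enabled edge(s).
Layer 0: {0}
Layer 1: {2}  total {0,2}
Layer 2: {4}  total {0,2,4}
Layer 3: {6}  total {0,2,4,6}
Layer 4: {5}  total {0,2,4,5,6}
Reach set: {0,2,4,5,6}
Path to 6: tau·d·c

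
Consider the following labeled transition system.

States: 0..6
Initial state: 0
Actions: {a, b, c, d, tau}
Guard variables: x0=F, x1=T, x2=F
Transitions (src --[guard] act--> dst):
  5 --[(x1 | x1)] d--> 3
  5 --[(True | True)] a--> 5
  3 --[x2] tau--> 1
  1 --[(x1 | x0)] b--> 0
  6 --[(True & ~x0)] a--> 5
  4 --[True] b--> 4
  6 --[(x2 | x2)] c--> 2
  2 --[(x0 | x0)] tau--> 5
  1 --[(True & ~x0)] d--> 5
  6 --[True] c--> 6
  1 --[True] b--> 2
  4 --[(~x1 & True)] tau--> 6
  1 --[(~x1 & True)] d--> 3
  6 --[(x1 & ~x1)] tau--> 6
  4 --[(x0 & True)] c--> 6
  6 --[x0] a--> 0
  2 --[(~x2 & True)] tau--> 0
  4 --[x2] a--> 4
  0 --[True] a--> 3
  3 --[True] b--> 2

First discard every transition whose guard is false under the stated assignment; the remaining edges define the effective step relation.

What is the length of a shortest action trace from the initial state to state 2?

Layered search for 2:
  depth 0: {0}
  depth 1: {3}
  depth 2: {2}
depth(2)=2, e.g. a·b

Answer: 2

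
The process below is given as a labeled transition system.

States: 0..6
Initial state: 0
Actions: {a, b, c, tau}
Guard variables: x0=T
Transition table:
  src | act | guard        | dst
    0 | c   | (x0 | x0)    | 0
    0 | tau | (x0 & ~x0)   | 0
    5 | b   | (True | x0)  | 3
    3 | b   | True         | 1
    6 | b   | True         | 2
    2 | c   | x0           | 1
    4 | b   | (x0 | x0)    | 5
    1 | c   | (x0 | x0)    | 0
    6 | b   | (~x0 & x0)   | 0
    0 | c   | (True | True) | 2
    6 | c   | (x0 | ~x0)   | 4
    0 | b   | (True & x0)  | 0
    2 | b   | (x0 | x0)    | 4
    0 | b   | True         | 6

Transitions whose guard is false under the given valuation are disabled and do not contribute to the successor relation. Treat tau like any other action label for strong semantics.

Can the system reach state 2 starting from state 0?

After dropping false guards: 12 live edges.
L0 = {0}
L1 = {2,6}  total {0,2,6}
L2 = {1,4}  total {0,1,2,4,6}
L3 = {5}  total {0,1,2,4,5,6}
L4 = {3}  total {0,1,2,3,4,5,6}
R = {0,1,2,3,4,5,6}
Path to 2: c

Answer: REACHABLE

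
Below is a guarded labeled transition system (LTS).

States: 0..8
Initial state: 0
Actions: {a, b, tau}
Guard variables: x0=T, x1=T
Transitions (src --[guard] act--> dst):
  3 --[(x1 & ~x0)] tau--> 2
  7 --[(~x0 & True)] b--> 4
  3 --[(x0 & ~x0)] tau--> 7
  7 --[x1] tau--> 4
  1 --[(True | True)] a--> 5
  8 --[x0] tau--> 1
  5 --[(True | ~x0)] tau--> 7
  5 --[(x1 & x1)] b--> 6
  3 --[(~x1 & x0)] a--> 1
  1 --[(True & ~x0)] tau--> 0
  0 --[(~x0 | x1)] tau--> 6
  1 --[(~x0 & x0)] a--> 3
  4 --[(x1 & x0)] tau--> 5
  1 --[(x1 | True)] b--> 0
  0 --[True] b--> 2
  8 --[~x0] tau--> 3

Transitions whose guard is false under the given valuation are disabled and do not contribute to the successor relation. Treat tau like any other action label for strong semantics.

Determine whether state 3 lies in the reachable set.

Answer: UNREACHABLE

Working:
9 transition(s) survive guard evaluation.
depth 0: {0}
depth 1: {2,6}  total {0,2,6}
Reach set: {0,2,6}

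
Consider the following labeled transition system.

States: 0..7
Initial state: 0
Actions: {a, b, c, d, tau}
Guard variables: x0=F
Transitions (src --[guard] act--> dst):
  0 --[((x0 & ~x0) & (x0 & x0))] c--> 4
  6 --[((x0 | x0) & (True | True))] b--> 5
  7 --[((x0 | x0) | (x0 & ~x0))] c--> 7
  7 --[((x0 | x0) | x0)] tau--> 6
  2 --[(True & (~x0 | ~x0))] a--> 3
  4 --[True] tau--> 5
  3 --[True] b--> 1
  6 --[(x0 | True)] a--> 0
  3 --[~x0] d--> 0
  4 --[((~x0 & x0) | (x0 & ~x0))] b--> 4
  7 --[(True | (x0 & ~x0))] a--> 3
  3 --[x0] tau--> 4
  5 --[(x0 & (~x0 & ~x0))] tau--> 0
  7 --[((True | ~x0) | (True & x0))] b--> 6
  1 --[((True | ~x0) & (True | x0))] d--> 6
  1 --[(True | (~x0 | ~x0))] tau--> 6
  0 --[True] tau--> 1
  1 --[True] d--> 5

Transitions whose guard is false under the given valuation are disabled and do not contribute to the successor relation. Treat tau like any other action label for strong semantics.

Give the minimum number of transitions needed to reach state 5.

Answer: 2

Trace:
Breadth-first toward 5:
  L0 = {0}
  L1 = {1}
  L2 = {5,6}
depth(5)=2, e.g. tau·d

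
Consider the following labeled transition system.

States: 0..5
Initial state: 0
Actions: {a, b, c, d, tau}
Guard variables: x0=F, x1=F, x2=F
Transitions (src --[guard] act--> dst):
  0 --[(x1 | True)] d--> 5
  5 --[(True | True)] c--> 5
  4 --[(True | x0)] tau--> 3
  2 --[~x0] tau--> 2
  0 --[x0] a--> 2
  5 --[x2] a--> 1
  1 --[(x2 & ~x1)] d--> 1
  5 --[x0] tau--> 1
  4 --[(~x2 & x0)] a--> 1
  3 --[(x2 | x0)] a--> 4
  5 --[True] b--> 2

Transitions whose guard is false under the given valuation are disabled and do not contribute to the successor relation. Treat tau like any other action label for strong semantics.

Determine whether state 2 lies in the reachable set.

Answer: REACHABLE

Working:
After dropping false guards: 5 live edges.
depth 0: {0}
depth 1: {5}  total {0,5}
depth 2: {2}  total {0,2,5}
Reachable = {0,2,5}
witness 2: d·b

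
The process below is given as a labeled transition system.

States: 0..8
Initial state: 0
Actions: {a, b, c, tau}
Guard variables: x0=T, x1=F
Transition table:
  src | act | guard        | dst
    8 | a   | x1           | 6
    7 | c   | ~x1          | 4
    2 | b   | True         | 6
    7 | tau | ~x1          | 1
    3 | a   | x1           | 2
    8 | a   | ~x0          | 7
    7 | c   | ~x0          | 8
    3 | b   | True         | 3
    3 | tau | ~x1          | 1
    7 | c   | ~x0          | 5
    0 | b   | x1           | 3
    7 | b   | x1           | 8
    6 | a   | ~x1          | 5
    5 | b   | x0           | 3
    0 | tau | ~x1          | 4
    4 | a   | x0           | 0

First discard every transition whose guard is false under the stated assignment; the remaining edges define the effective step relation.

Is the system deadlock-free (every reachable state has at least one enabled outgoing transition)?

Answer: DEADLOCK-FREE

Working:
Reach set: {0,4}
  0: tau→4  [1 exit(s)]
  4: a→0  [1 exit(s)]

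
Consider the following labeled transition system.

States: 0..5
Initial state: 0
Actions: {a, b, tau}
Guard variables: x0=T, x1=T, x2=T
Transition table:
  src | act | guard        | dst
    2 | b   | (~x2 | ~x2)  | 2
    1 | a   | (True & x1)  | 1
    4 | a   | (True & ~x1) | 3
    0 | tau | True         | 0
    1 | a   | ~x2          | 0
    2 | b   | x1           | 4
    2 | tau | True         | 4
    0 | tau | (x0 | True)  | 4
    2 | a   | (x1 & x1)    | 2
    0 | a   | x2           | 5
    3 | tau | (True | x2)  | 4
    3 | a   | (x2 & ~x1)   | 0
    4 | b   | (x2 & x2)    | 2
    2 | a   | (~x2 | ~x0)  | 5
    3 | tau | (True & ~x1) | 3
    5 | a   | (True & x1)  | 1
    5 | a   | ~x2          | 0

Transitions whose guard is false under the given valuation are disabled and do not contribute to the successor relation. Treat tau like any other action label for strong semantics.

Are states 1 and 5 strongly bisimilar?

Bisimulation quotient by refinement:
  round 0: {{0,1,2,3,4,5}}
  round 1: {{0},{1,5},{2},{3},{4}}
5 equivalence class(es) (converged in 2)
class of 1: {1,5}; class of 5: {1,5}

Answer: BISIMILAR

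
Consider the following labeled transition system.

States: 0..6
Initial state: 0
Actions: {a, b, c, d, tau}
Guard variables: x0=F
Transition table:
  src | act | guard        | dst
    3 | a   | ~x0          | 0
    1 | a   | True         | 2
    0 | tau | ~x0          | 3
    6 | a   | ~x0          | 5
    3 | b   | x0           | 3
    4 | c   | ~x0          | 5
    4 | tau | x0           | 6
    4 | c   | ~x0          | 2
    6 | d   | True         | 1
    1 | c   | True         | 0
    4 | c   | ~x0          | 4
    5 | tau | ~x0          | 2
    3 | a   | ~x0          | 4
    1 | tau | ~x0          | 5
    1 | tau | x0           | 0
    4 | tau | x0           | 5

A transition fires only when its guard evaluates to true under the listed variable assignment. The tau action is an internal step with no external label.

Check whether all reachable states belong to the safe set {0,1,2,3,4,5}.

Inv-set: {0,1,2,3,4,5}
R = {0,2,3,4,5}
  0: ✓
  2: ✓
  3: ✓
  4: ✓
  5: ✓

Answer: INVARIANT HOLDS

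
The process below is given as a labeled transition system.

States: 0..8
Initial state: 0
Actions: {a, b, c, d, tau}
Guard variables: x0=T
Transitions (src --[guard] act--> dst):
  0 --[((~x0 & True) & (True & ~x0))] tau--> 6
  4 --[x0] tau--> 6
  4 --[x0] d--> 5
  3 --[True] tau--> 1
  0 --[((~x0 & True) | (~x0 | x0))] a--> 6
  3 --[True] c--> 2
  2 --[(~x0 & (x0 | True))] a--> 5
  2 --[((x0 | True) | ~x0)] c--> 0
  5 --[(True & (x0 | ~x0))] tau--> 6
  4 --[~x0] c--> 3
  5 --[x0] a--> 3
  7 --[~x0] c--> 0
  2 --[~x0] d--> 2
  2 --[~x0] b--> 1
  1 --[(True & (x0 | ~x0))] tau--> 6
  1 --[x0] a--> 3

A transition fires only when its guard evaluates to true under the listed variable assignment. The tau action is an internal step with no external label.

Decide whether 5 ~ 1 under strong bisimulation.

Answer: BISIMILAR

Working:
Refine partition for ~:
  round 0: {{0,1,2,3,4,5,6,7,8}}
  round 1: {{0},{1,5},{2},{3},{4},{6,7,8}}
6 equivalence class(es) (converged in 2)
class of 5: {1,5}; class of 1: {1,5}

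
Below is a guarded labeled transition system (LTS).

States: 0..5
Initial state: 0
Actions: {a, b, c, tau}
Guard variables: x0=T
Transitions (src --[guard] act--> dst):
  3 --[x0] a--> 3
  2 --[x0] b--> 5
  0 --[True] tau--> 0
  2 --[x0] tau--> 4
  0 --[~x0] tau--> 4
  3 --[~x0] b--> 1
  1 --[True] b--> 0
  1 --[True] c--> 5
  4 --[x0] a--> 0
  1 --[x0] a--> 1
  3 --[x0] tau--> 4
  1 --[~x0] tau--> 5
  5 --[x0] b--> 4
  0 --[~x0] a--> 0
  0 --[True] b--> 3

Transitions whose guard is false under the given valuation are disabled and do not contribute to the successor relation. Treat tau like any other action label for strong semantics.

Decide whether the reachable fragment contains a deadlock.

Answer: DEADLOCK-FREE

Analysis:
Reachable = {0,3,4}
  0: b→3  tau→0  [deg 2]
  3: a→3  tau→4  [deg 2]
  4: a→0  [deg 1]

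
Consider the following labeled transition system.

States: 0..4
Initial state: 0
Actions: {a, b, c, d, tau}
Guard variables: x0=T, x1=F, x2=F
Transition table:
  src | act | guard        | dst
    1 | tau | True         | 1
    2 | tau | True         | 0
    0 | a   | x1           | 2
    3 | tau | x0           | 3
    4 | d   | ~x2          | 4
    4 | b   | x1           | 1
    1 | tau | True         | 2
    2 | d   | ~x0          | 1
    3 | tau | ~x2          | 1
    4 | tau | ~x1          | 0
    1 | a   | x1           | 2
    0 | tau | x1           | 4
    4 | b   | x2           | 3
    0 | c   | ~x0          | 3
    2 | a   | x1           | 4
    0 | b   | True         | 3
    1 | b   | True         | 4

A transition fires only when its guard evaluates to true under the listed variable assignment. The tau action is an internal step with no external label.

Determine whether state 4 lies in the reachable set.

Guard filter leaves 9 enabled edge(s).
L0 = {0}
L1 = {3}  cumulative {0,3}
L2 = {1}  cumulative {0,1,3}
L3 = {2,4}  cumulative {0,1,2,3,4}
Reach set: {0,1,2,3,4}
trace reaching 4: b·tau·b

Answer: REACHABLE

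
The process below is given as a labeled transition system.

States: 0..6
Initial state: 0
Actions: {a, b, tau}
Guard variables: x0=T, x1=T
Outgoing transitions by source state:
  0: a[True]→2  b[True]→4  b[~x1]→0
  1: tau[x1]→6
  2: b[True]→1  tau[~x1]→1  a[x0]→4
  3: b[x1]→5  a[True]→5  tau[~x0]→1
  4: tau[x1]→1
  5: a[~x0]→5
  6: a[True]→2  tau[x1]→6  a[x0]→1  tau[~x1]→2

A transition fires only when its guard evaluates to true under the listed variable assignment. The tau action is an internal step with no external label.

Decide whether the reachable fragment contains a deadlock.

Reach set: {0,1,2,4,6}
  0: a→2  b→4  [2 out]
  1: tau→6  [1 out]
  2: a→4  b→1  [2 out]
  4: tau→1  [1 out]
  6: a→1  a→2  tau→6  [3 out]

Answer: DEADLOCK-FREE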